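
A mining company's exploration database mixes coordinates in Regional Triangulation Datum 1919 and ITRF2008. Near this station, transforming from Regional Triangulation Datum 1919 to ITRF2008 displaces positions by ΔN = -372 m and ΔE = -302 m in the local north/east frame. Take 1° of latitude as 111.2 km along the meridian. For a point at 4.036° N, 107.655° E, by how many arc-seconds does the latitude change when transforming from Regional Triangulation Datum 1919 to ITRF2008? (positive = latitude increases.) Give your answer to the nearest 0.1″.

1° of latitude = 111.2 km, so Δφ = -372.0 / 111200 = -0.0033453° = -12.043″.

Δφ = -12.0″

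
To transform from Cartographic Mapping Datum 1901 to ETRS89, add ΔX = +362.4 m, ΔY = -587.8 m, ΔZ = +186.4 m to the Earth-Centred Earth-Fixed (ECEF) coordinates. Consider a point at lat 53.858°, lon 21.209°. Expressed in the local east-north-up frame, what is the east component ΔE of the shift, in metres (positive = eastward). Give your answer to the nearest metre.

ΔE = -679 m

At φ = 53.858°, λ = 21.209°: sin φ = 0.807558, cos φ = 0.589788, sin λ = 0.361771, cos λ = 0.932267.
ΔE = −sin λ·ΔX + cos λ·ΔY = −(0.361771)·(362.4) + (0.932267)·(-587.8) = -679.09 m.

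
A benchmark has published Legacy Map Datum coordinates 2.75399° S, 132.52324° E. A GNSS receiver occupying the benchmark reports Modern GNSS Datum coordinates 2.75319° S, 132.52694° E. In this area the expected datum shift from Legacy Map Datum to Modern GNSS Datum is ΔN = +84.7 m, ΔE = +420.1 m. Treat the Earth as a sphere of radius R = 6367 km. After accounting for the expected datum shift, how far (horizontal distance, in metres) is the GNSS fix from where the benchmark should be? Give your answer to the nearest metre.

Observed coordinate differences: Δφ = +0.00080°, Δλ = +0.00370°.
Converting to metres (1° lat = 111125 m, cos φ = 0.998845): observed ΔN = 88.9 m, observed ΔE = 410.7 m.
Subtracting the expected shift leaves a residual of 88.9 − (84.7) = 4.2 m north and 410.7 − (420.1) = -9.4 m east.
Residual distance = √(4.2² + (-9.4)²) = 10.3 m.

10 m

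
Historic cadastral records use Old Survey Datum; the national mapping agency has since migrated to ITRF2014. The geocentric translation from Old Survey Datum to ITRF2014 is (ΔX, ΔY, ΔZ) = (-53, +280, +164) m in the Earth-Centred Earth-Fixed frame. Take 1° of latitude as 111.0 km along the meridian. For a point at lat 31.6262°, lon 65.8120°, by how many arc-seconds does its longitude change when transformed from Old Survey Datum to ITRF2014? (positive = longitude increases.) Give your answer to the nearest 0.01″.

Δλ = 6.21″

sin φ = 0.524375, cos φ = 0.851487, sin λ = 0.912206, cos λ = 0.409732.
East component: ΔE = −sin λ·ΔX + cos λ·ΔY = −(0.912206)(-53) + (0.409732)(280) = 163.07 m.
1° of latitude spans 111000 m; at latitude φ, 1° of longitude spans that × cos φ = 94515.1 m, so Δλ = 163.07 / 94515.1 × 3600 = 6.211″.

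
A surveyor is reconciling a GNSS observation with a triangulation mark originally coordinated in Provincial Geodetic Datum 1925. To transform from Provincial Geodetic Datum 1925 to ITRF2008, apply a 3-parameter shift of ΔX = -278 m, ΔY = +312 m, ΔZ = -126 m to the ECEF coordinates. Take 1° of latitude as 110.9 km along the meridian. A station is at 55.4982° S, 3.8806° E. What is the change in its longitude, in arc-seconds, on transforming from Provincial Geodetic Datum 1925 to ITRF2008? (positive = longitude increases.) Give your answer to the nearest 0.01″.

Δλ = 18.92″

sin φ = -0.824108, cos φ = 0.566432, sin λ = 0.067677, cos λ = 0.997707.
East component: ΔE = −sin λ·ΔX + cos λ·ΔY = −(0.067677)(-278) + (0.997707)(312) = 330.10 m.
1° of latitude spans 110900 m; at latitude φ, 1° of longitude spans that × cos φ = 62817.3 m, so Δλ = 330.10 / 62817.3 × 3600 = 18.918″.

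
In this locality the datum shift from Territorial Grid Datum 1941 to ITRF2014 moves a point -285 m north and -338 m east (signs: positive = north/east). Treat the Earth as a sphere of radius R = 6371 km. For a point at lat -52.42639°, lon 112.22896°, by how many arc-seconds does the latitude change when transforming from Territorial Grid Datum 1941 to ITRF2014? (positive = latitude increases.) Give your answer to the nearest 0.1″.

Δφ = -9.2″

On a sphere of radius R, 1 rad of latitude = R, so Δφ = ΔN / R = -285.0 / 6371000 = -4.4734e-05 rad = -9.227″.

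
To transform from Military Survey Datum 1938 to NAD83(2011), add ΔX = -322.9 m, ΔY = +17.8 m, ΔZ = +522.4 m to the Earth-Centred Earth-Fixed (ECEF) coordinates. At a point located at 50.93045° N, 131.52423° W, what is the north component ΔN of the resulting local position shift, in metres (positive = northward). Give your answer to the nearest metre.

The local north axis is (−sin φ cos λ, −sin φ sin λ, cos φ), giving ΔN = -166.194 + 10.346 + 329.250 = 173.40 m.

ΔN = 173 m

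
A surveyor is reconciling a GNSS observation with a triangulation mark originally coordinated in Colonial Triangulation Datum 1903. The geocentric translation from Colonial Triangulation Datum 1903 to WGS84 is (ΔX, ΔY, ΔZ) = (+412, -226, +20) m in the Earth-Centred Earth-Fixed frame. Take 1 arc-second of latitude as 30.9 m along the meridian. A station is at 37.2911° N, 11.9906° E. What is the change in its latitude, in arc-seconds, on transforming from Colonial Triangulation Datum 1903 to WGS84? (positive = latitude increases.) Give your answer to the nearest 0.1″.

Δφ = -6.5″

sin φ = 0.605865, cos φ = 0.795568, sin λ = 0.207751, cos λ = 0.978182.
North component: ΔN = −sin φ cos λ·ΔX − sin φ sin λ·ΔY + cos φ·ΔZ = −(0.605865)(0.978182)(412) − (0.605865)(0.207751)(-226) + (0.795568)(20) = -199.81 m.
1° of latitude spans 3600 × 30.90 = 111240 m, so Δφ = -199.81 / 111240 × 3600 = -6.466″.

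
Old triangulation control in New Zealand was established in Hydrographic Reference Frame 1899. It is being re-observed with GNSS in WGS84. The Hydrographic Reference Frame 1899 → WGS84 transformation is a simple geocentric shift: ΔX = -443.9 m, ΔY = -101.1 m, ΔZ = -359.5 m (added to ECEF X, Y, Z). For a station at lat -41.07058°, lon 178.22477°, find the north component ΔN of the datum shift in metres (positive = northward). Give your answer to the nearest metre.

The local north axis is (−sin φ cos λ, −sin φ sin λ, cos φ), giving ΔN = 291.497 − 2.058 − 271.027 = 18.41 m.

ΔN = 18 m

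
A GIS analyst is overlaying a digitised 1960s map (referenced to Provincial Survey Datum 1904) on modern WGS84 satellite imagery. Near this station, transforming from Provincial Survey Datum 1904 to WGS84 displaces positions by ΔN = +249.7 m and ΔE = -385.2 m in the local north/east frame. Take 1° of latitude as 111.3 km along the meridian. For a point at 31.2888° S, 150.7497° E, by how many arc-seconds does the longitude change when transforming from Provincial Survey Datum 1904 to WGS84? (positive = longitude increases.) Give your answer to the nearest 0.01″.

Δλ = -14.58″

At latitude -31.2888°, cos φ = 0.854560.
1° of longitude at this latitude = 111.3 × cos φ = 95.11 km, so Δλ = -385.2 / 95112.6 = -0.0040499° = -14.580″.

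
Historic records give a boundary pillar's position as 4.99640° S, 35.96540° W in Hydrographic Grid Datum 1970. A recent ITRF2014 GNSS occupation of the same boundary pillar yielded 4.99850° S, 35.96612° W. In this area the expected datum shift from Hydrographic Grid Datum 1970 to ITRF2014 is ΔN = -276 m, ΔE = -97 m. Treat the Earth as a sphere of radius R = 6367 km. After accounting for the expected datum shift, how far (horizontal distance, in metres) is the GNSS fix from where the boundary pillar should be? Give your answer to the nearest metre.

46 m

Observed coordinate differences: Δφ = -0.00210°, Δλ = -0.00072°.
Converting to metres (1° lat = 111125 m, cos φ = 0.996200): observed ΔN = -233.4 m, observed ΔE = -79.7 m.
Subtracting the expected shift leaves a residual of -233.4 − (-276) = 42.6 m north and -79.7 − (-97) = 17.3 m east.
Residual distance = √(42.6² + 17.3²) = 46.0 m.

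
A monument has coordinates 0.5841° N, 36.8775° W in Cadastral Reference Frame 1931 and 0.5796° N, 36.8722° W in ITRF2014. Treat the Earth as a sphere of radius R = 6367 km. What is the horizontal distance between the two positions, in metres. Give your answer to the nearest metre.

773 m

Δφ = 0.5796° − 0.5841° = -0.0045°; Δλ = -36.8722° − -36.8775° = +0.0053°.
1° along a meridian = πR/180 = 111125 m.
ΔN = Δφ × 111125 = -500.1 m; ΔE = Δλ × 111125 × cos(0.5841°) = +0.0053 × 111125 × 0.999948 = 588.9 m.
Distance = √(ΔE² + ΔN²) = √(588.9² + (-500.1)²) = 772.6 m.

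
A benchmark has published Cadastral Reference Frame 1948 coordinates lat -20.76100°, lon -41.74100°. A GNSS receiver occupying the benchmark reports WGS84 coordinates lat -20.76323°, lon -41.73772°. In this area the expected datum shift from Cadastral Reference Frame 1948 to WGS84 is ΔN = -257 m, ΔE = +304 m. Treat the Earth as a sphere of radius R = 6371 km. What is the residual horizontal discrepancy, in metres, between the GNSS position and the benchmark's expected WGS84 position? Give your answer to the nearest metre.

Observed coordinate differences: Δφ = -0.00223°, Δλ = +0.00328°.
Converting to metres (1° lat = 111195 m, cos φ = 0.935067): observed ΔN = -248.0 m, observed ΔE = 341.0 m.
Subtracting the expected shift leaves a residual of -248.0 − (-257) = 9.0 m north and 341.0 − (304) = 37.0 m east.
Residual distance = √(9.0² + 37.0²) = 38.1 m.

38 m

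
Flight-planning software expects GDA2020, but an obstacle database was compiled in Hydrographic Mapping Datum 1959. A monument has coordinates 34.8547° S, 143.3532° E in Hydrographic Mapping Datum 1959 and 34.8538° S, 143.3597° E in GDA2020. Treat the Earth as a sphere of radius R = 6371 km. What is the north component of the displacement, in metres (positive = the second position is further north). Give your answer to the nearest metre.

ΔN = 100 m

Δφ = -34.8538° − -34.8547° = +0.0009°; Δλ = 143.3597° − 143.3532° = +0.0065°.
1° along a meridian = πR/180 = 111195 m.
ΔN = Δφ × 111195 = 100.1 m; ΔE = Δλ × 111195 × cos(-34.8547°) = +0.0065 × 111195 × 0.820604 = 593.1 m.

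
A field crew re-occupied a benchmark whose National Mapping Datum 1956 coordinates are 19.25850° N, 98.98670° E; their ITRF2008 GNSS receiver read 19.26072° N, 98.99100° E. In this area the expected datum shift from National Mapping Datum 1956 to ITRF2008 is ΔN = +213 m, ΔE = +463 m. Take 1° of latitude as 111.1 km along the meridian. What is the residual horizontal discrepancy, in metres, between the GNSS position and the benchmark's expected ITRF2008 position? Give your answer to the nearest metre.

36 m

Observed coordinate differences: Δφ = +0.00222°, Δλ = +0.00430°.
Converting to metres (1° lat = 111100 m, cos φ = 0.944040): observed ΔN = 246.6 m, observed ΔE = 451.0 m.
Subtracting the expected shift leaves a residual of 246.6 − (213) = 33.6 m north and 451.0 − (463) = -12.0 m east.
Residual distance = √(33.6² + (-12.0)²) = 35.7 m.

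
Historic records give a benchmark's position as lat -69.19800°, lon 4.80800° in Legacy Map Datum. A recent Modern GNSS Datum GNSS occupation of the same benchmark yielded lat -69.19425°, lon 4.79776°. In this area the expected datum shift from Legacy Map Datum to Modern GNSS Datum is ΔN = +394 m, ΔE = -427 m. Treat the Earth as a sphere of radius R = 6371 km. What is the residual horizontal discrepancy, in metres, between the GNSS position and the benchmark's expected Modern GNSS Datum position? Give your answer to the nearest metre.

32 m

Observed coordinate differences: Δφ = +0.00375°, Δλ = -0.01024°.
Converting to metres (1° lat = 111195 m, cos φ = 0.355140): observed ΔN = 417.0 m, observed ΔE = -404.4 m.
Subtracting the expected shift leaves a residual of 417.0 − (394) = 23.0 m north and -404.4 − (-427) = 22.6 m east.
Residual distance = √(23.0² + 22.6²) = 32.2 m.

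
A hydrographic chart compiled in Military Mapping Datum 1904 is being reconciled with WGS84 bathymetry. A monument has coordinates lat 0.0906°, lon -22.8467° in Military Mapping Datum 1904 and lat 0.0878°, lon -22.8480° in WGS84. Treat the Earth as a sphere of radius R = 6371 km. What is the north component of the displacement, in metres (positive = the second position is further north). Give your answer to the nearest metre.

Δφ = 0.0878° − 0.0906° = -0.0028°; Δλ = -22.8480° − -22.8467° = -0.0013°.
1° along a meridian = πR/180 = 111195 m.
ΔN = Δφ × 111195 = -311.3 m; ΔE = Δλ × 111195 × cos(0.0906°) = -0.0013 × 111195 × 0.999999 = -144.6 m.

ΔN = -311 m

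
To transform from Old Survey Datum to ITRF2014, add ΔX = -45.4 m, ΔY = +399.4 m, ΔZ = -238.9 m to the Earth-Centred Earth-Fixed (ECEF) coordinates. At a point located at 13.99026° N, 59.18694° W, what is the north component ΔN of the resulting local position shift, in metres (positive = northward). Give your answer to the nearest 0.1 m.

At φ = 13.99026°, λ = -59.18694°: sin φ = 0.241757, cos φ = 0.970337, sin λ = -0.858843, cos λ = 0.512239.
ΔN = −sin φ cos λ·ΔX − sin φ sin λ·ΔY + cos φ·ΔZ = −(0.241757)(0.512239)(-45.4) − (0.241757)(-0.858843)(399.4) + (0.970337)(-238.9) = -143.26 m.

ΔN = -143.3 m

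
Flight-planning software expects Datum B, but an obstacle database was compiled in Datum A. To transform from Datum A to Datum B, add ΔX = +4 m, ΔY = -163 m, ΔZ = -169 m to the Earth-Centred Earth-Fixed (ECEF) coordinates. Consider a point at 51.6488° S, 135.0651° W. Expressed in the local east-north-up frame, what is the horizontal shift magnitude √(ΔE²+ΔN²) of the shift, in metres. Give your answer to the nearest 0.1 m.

At φ = -51.6488°, λ = -135.0651°: sin φ = -0.784222, cos φ = 0.620480, sin λ = -0.706303, cos λ = -0.707910.
ΔE = −sin λ·ΔX + cos λ·ΔY = −(-0.706303)·(4) + (-0.707910)·(-163) = 118.21 m.
ΔN = −sin φ cos λ·ΔX − sin φ sin λ·ΔY + cos φ·ΔZ = −(-0.784222)(-0.707910)(4) − (-0.784222)(-0.706303)(-163) + (0.620480)(-169) = -16.80 m.
Horizontal magnitude = √(ΔE² + ΔN²) = √(118.21² + (-16.80)²) = 119.40 m.

119.4 m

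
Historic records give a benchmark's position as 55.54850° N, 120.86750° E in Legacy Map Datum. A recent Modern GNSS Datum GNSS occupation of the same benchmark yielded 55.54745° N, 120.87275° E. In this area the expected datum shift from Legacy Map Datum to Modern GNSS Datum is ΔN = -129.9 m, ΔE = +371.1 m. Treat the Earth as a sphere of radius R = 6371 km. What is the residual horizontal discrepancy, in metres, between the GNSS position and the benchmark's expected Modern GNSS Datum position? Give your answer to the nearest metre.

Observed coordinate differences: Δφ = -0.00105°, Δλ = +0.00525°.
Converting to metres (1° lat = 111195 m, cos φ = 0.565708): observed ΔN = -116.8 m, observed ΔE = 330.2 m.
Subtracting the expected shift leaves a residual of -116.8 − (-129.9) = 13.1 m north and 330.2 − (371.1) = -40.9 m east.
Residual distance = √(13.1² + (-40.9)²) = 42.9 m.

43 m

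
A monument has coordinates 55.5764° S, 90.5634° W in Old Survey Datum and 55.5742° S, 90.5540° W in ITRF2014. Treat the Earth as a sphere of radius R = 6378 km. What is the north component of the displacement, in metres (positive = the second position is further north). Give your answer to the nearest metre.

Δφ = -55.5742° − -55.5764° = +0.0022°; Δλ = -90.5540° − -90.5634° = +0.0094°.
1° along a meridian = πR/180 = 111317 m.
ΔN = Δφ × 111317 = 244.9 m; ΔE = Δλ × 111317 × cos(-55.5764°) = +0.0094 × 111317 × 0.565307 = 591.5 m.

ΔN = 245 m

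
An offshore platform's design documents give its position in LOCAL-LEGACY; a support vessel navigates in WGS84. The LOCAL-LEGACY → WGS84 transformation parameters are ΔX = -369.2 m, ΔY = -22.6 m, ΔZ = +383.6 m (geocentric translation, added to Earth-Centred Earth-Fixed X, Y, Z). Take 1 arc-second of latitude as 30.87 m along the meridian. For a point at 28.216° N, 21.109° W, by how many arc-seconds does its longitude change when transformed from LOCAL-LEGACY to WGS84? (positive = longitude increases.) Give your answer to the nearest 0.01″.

sin φ = 0.472797, cos φ = 0.881171, sin λ = -0.360143, cos λ = 0.932897.
East component: ΔE = −sin λ·ΔX + cos λ·ΔY = −(-0.360143)(-369.2) + (0.932897)(-22.6) = -154.05 m.
1° of latitude spans 3600 × 30.87 = 111132 m; at latitude φ, 1° of longitude spans that × cos φ = 97926.3 m, so Δλ = -154.05 / 97926.3 × 3600 = -5.663″.

Δλ = -5.66″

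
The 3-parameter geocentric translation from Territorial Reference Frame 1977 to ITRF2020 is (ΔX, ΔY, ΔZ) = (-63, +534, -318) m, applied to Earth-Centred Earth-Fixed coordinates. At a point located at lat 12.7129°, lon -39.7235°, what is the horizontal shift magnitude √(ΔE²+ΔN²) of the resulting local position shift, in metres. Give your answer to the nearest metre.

433 m

The local east axis at (φ, λ) is (−sin λ, cos λ, 0), so ΔE = −sin(-39.7235°)·(-63) + cos(-39.7235°)·534 = 370.46 m.
The local north axis is (−sin φ cos λ, −sin φ sin λ, cos φ), giving ΔN = 10.663 + 75.102 − 310.204 = -224.44 m.
Horizontal magnitude = √(ΔE² + ΔN²) = √(370.46² + (-224.44)²) = 433.14 m.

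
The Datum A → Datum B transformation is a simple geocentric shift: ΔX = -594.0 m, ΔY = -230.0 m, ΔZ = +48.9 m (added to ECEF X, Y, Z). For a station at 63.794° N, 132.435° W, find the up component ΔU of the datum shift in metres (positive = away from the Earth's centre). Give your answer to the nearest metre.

The local up (radial) axis is (cos φ cos λ, cos φ sin λ, sin φ), giving ΔU = 176.995 + 74.962 + 43.874 = 295.83 m.

ΔU = 296 m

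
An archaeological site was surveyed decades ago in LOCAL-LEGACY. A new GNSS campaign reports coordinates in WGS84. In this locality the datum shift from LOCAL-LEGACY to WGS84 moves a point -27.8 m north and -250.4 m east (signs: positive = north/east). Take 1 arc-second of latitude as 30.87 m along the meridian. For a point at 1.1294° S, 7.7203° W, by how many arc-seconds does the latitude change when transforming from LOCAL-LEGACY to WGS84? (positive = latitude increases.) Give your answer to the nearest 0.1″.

1″ of latitude = 30.87 m, so Δφ = -27.8 / 30.87 = -0.901″.

Δφ = -0.9″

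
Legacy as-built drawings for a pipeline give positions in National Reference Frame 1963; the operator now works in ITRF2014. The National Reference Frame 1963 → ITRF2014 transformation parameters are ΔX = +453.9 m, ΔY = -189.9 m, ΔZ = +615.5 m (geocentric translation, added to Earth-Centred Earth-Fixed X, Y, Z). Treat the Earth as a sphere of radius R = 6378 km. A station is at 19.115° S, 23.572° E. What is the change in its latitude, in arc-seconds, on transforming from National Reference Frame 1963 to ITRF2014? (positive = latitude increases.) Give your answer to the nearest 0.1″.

sin φ = -0.327465, cos φ = 0.944863, sin λ = 0.399901, cos λ = 0.916558.
North component: ΔN = −sin φ cos λ·ΔX − sin φ sin λ·ΔY + cos φ·ΔZ = −(-0.327465)(0.916558)(453.9) − (-0.327465)(0.399901)(-189.9) + (0.944863)(615.5) = 692.93 m.
1° of latitude spans πR/180 = 111317 m, so Δφ = 692.93 / 111317 × 3600 = 22.409″.

Δφ = 22.4″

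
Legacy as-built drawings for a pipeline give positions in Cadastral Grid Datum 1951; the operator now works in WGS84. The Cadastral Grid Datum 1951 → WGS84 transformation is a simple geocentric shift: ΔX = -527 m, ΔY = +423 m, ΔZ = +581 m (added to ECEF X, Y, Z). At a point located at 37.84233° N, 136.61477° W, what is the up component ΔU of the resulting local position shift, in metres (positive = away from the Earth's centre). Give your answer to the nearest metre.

ΔU = 429 m

At φ = 37.84233°, λ = -136.61477°: sin φ = 0.613491, cos φ = 0.789702, sin λ = -0.686900, cos λ = -0.726752.
ΔU = cos φ cos λ·ΔX + cos φ sin λ·ΔY + sin φ·ΔZ = (0.789702)(-0.726752)(-527) + (0.789702)(-0.686900)(423) + (0.613491)(581) = 429.44 m.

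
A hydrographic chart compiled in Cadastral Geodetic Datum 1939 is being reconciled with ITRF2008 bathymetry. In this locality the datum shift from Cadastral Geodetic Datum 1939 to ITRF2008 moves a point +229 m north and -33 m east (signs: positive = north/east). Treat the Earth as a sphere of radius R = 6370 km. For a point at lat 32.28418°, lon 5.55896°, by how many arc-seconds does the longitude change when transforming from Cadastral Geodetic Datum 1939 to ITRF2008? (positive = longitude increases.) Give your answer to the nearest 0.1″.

Δλ = -1.3″

At latitude 32.28418°, cos φ = 0.845409.
One radian of longitude at latitude φ spans R cos φ, so Δλ = ΔE / (R cos φ) = -33.0 / (6370000 × 0.845409) = -6.1278e-06 rad = -1.264″.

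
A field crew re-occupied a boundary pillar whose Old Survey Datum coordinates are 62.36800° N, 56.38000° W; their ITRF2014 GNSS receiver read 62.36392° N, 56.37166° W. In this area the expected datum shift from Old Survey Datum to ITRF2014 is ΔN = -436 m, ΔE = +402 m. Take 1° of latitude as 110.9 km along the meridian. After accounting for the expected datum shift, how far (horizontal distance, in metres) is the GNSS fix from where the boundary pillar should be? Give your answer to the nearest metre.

Observed coordinate differences: Δφ = -0.00408°, Δλ = +0.00834°.
Converting to metres (1° lat = 110900 m, cos φ = 0.463791): observed ΔN = -452.5 m, observed ΔE = 429.0 m.
Subtracting the expected shift leaves a residual of -452.5 − (-436) = -16.5 m north and 429.0 − (402) = 27.0 m east.
Residual distance = √((-16.5)² + 27.0²) = 31.6 m.

32 m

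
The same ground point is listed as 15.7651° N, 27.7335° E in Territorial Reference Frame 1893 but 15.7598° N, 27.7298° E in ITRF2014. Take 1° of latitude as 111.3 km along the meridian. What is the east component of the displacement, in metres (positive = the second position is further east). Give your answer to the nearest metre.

ΔE = -396 m

Δφ = 15.7598° − 15.7651° = -0.0053°; Δλ = 27.7298° − 27.7335° = -0.0037°.
ΔN = Δφ × 111300 = -589.9 m; ΔE = Δλ × 111300 × cos(15.7651°) = -0.0037 × 111300 × 0.962384 = -396.3 m.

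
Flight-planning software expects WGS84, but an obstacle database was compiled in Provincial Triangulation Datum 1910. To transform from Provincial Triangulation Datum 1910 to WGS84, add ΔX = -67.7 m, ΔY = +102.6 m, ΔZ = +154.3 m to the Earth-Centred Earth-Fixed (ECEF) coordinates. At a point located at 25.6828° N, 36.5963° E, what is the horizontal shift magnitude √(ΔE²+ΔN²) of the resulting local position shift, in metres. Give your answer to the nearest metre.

183 m

At φ = 25.6828°, λ = 36.5963°: sin φ = 0.433389, cos φ = 0.901207, sin λ = 0.596173, cos λ = 0.802856.
ΔE = −sin λ·ΔX + cos λ·ΔY = −(0.596173)·(-67.7) + (0.802856)·(102.6) = 122.73 m.
ΔN = −sin φ cos λ·ΔX − sin φ sin λ·ΔY + cos φ·ΔZ = −(0.433389)(0.802856)(-67.7) − (0.433389)(0.596173)(102.6) + (0.901207)(154.3) = 136.10 m.
Horizontal magnitude = √(ΔE² + ΔN²) = √(122.73² + 136.10²) = 183.27 m.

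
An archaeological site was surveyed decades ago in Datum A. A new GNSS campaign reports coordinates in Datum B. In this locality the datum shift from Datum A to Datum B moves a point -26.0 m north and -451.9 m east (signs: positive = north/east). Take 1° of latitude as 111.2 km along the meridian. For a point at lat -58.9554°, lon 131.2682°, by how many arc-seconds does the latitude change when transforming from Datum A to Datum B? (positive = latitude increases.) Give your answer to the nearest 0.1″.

Δφ = -0.8″

1° of latitude = 111.2 km, so Δφ = -26.0 / 111200 = -0.0002338° = -0.842″.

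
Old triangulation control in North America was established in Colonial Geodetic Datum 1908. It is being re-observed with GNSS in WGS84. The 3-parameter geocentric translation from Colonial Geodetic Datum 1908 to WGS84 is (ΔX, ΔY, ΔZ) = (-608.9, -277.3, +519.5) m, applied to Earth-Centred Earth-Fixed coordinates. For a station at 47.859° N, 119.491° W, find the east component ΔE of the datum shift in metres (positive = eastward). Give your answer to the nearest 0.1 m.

ΔE = -393.5 m

At φ = 47.859°, λ = -119.491°: sin φ = 0.741496, cos φ = 0.670957, sin λ = -0.870433, cos λ = -0.492287.
ΔE = −sin λ·ΔX + cos λ·ΔY = −(-0.870433)·(-608.9) + (-0.492287)·(-277.3) = -393.50 m.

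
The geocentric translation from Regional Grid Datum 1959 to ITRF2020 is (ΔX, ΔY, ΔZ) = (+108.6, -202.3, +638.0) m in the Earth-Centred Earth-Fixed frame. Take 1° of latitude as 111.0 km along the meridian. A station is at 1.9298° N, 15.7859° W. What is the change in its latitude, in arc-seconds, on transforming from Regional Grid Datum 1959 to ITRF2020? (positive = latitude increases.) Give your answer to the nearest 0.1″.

sin φ = 0.033675, cos φ = 0.999433, sin λ = -0.272043, cos λ = 0.962285.
North component: ΔN = −sin φ cos λ·ΔX − sin φ sin λ·ΔY + cos φ·ΔZ = −(0.033675)(0.962285)(108.6) − (0.033675)(-0.272043)(-202.3) + (0.999433)(638.0) = 632.27 m.
1° of latitude spans 111000 m, so Δφ = 632.27 / 111000 × 3600 = 20.506″.

Δφ = 20.5″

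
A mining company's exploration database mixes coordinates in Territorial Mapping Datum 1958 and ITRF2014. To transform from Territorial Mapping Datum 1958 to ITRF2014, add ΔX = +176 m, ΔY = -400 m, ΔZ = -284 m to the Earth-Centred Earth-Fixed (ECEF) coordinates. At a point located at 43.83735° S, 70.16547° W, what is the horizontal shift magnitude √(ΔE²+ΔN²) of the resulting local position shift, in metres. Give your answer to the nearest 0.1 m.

101.6 m

At φ = -43.83735°, λ = -70.16547°: sin φ = -0.692614, cos φ = 0.721309, sin λ = -0.940676, cos λ = 0.339305.
ΔE = −sin λ·ΔX + cos λ·ΔY = −(-0.940676)·(176) + (0.339305)·(-400) = 29.84 m.
ΔN = −sin φ cos λ·ΔX − sin φ sin λ·ΔY + cos φ·ΔZ = −(-0.692614)(0.339305)(176) − (-0.692614)(-0.940676)(-400) + (0.721309)(-284) = 97.12 m.
Horizontal magnitude = √(ΔE² + ΔN²) = √(29.84² + 97.12²) = 101.60 m.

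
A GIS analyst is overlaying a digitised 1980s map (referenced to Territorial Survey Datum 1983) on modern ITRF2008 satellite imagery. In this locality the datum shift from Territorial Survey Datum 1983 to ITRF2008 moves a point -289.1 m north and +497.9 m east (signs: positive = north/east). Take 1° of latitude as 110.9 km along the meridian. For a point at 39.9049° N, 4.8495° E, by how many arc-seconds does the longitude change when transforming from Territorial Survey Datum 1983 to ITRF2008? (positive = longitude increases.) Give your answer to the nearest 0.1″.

At latitude 39.9049°, cos φ = 0.767110.
1° of longitude at this latitude = 110.9 × cos φ = 85.07 km, so Δλ = 497.9 / 85072.5 = 0.0058527° = 21.070″.

Δλ = 21.1″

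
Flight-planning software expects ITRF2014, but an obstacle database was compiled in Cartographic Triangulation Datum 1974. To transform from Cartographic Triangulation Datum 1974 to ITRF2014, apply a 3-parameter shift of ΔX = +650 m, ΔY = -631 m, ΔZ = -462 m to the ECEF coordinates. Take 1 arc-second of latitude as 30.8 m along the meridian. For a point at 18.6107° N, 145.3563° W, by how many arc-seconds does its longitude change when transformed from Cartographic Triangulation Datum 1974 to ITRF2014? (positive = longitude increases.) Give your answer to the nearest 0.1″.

sin φ = 0.319136, cos φ = 0.947709, sin λ = -0.568471, cos λ = -0.822703.
East component: ΔE = −sin λ·ΔX + cos λ·ΔY = −(-0.568471)(650) + (-0.822703)(-631) = 888.63 m.
1° of latitude spans 3600 × 30.80 = 110880 m; at latitude φ, 1° of longitude spans that × cos φ = 105082.0 m, so Δλ = 888.63 / 105082.0 × 3600 = 30.444″.

Δλ = 30.4″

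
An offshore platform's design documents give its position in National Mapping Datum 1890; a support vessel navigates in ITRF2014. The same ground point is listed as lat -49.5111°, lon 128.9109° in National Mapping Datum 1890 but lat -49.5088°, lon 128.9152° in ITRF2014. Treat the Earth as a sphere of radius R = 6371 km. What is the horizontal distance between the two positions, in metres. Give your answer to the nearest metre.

Δφ = -49.5088° − -49.5111° = +0.0023°; Δλ = 128.9152° − 128.9109° = +0.0043°.
1° along a meridian = πR/180 = 111195 m.
ΔN = Δφ × 111195 = 255.7 m; ΔE = Δλ × 111195 × cos(-49.5111°) = +0.0043 × 111195 × 0.649301 = 310.5 m.
Distance = √(ΔE² + ΔN²) = √(310.5² + 255.7²) = 402.2 m.

402 m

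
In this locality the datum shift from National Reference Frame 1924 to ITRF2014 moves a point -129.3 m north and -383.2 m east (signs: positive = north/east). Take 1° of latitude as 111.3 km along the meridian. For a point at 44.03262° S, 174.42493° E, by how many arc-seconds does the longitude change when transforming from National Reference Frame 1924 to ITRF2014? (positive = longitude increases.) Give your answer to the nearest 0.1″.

At latitude -44.03262°, cos φ = 0.718944.
1° of longitude at this latitude = 111.3 × cos φ = 80.02 km, so Δλ = -383.2 / 80018.5 = -0.0047889° = -17.240″.

Δλ = -17.2″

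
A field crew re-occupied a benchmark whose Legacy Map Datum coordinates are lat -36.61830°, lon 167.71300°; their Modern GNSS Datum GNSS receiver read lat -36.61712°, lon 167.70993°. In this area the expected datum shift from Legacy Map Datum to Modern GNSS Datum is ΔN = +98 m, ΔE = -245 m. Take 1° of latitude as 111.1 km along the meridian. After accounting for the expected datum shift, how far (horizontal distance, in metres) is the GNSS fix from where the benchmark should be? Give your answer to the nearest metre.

44 m

Observed coordinate differences: Δφ = +0.00118°, Δλ = -0.00307°.
Converting to metres (1° lat = 111100 m, cos φ = 0.802627): observed ΔN = 131.1 m, observed ΔE = -273.8 m.
Subtracting the expected shift leaves a residual of 131.1 − (98) = 33.1 m north and -273.8 − (-245) = -28.8 m east.
Residual distance = √(33.1² + (-28.8)²) = 43.8 m.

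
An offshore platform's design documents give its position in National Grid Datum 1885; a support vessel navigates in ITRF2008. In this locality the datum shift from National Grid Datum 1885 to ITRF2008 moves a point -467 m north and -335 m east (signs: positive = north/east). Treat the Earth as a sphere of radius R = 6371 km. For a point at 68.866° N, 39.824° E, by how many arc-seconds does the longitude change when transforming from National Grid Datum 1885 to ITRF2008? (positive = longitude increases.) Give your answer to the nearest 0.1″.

Δλ = -30.1″

At latitude 68.866°, cos φ = 0.360550.
One radian of longitude at latitude φ spans R cos φ, so Δλ = ΔE / (R cos φ) = -335.0 / (6371000 × 0.360550) = -1.4584e-04 rad = -30.081″.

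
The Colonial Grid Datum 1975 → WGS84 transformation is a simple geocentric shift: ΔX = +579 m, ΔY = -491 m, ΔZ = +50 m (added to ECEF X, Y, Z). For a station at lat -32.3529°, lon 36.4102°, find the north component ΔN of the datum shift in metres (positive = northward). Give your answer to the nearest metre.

The local north axis is (−sin φ cos λ, −sin φ sin λ, cos φ), giving ΔN = 249.357 − 155.959 + 42.238 = 135.64 m.

ΔN = 136 m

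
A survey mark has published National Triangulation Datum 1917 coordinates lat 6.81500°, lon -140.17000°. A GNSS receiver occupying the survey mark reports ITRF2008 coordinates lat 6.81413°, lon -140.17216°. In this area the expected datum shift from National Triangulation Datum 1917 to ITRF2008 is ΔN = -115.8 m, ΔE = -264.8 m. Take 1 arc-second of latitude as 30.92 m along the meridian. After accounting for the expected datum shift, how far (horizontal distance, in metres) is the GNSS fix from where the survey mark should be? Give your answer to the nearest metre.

Observed coordinate differences: Δφ = -0.00087°, Δλ = -0.00216°.
Converting to metres (1° lat = 111312 m, cos φ = 0.992934): observed ΔN = -96.8 m, observed ΔE = -238.7 m.
Subtracting the expected shift leaves a residual of -96.8 − (-115.8) = 19.0 m north and -238.7 − (-264.8) = 26.1 m east.
Residual distance = √(19.0² + 26.1²) = 32.2 m.

32 m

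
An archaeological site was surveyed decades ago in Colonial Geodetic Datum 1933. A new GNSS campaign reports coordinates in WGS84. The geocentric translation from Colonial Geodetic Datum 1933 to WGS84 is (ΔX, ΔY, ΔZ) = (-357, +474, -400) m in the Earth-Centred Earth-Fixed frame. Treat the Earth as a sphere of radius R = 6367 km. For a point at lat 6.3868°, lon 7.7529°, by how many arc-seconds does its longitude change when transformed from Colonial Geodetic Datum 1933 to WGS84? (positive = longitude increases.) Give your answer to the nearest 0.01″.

Δλ = 16.88″

sin φ = 0.111240, cos φ = 0.993794, sin λ = 0.134901, cos λ = 0.990859.
East component: ΔE = −sin λ·ΔX + cos λ·ΔY = −(0.134901)(-357) + (0.990859)(474) = 517.83 m.
1° of latitude spans πR/180 = 111125 m; at latitude φ, 1° of longitude spans that × cos φ = 110435.4 m, so Δλ = 517.83 / 110435.4 × 3600 = 16.880″.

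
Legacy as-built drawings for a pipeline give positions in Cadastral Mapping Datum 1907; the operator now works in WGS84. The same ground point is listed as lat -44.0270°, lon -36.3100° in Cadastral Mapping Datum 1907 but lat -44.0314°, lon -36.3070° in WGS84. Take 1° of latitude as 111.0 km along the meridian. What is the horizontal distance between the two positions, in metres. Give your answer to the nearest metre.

Δφ = -44.0314° − -44.0270° = -0.0044°; Δλ = -36.3070° − -36.3100° = +0.0030°.
ΔN = Δφ × 111000 = -488.4 m; ΔE = Δλ × 111000 × cos(-44.0270°) = +0.0030 × 111000 × 0.719012 = 239.4 m.
Distance = √(ΔE² + ΔN²) = √(239.4² + (-488.4)²) = 543.9 m.

544 m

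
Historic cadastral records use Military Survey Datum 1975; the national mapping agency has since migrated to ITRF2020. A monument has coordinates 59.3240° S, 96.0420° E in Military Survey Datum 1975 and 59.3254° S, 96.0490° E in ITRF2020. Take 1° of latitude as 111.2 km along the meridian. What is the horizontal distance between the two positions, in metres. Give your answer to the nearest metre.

427 m

Δφ = -59.3254° − -59.3240° = -0.0014°; Δλ = 96.0490° − 96.0420° = +0.0070°.
ΔN = Δφ × 111200 = -155.7 m; ΔE = Δλ × 111200 × cos(-59.3240°) = +0.0070 × 111200 × 0.510183 = 397.1 m.
Distance = √(ΔE² + ΔN²) = √(397.1² + (-155.7)²) = 426.6 m.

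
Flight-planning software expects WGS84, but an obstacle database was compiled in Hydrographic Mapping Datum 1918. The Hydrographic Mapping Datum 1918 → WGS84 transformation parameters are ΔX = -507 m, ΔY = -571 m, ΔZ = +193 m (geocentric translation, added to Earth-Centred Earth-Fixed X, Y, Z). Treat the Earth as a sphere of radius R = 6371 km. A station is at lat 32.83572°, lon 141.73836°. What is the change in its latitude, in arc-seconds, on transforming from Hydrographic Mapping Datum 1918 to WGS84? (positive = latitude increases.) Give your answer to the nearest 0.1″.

sin φ = 0.542232, cos φ = 0.840229, sin λ = 0.619253, cos λ = -0.785191.
North component: ΔN = −sin φ cos λ·ΔX − sin φ sin λ·ΔY + cos φ·ΔZ = −(0.542232)(-0.785191)(-507) − (0.542232)(0.619253)(-571) + (0.840229)(193) = 138.04 m.
1° of latitude spans πR/180 = 111195 m, so Δφ = 138.04 / 111195 × 3600 = 4.469″.

Δφ = 4.5″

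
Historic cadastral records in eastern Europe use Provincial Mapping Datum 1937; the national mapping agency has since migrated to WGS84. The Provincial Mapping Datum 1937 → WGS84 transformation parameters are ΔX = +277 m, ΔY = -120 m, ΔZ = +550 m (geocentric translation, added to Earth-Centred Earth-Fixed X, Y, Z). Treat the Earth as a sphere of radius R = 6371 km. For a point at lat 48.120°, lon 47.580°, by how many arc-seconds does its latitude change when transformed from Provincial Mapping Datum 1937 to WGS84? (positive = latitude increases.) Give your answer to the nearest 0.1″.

sin φ = 0.744545, cos φ = 0.667573, sin λ = 0.738220, cos λ = 0.674560.
North component: ΔN = −sin φ cos λ·ΔX − sin φ sin λ·ΔY + cos φ·ΔZ = −(0.744545)(0.674560)(277) − (0.744545)(0.738220)(-120) + (0.667573)(550) = 294.00 m.
1° of latitude spans πR/180 = 111195 m, so Δφ = 294.00 / 111195 × 3600 = 9.518″.

Δφ = 9.5″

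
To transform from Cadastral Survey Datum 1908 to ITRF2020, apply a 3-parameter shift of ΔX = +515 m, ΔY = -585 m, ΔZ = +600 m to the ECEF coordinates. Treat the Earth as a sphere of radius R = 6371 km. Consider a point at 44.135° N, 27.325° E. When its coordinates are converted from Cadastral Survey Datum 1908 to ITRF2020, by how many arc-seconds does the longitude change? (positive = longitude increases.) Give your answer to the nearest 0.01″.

Δλ = -34.11″

sin φ = 0.696351, cos φ = 0.717701, sin λ = 0.459037, cos λ = 0.888417.
East component: ΔE = −sin λ·ΔX + cos λ·ΔY = −(0.459037)(515) + (0.888417)(-585) = -756.13 m.
1° of latitude spans πR/180 = 111195 m; at latitude φ, 1° of longitude spans that × cos φ = 79804.7 m, so Δλ = -756.13 / 79804.7 × 3600 = -34.109″.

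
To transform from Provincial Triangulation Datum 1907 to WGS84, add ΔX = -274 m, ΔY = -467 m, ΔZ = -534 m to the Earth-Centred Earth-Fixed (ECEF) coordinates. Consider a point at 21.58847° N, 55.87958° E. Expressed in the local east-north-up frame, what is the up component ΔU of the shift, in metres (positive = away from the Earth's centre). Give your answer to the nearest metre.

ΔU = -699 m

The local up (radial) axis is (cos φ cos λ, cos φ sin λ, sin φ), giving ΔU = -142.914 − 359.490 − 196.479 = -698.88 m.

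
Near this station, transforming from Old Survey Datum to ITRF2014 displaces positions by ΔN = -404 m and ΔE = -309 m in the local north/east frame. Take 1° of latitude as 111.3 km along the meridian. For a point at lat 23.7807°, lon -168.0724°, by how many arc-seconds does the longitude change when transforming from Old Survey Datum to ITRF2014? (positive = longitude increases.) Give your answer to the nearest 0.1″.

At latitude 23.7807°, cos φ = 0.915096.
1° of longitude at this latitude = 111.3 × cos φ = 101.85 km, so Δλ = -309.0 / 101850.1 = -0.0030339° = -10.922″.

Δλ = -10.9″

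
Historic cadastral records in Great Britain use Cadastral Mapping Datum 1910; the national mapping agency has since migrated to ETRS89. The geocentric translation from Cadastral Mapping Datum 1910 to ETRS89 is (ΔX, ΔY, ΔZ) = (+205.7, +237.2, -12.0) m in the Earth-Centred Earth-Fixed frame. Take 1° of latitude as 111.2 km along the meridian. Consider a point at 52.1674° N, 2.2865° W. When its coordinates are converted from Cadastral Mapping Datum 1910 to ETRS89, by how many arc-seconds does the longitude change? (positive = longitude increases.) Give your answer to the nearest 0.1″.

sin φ = 0.789806, cos φ = 0.613357, sin λ = -0.039896, cos λ = 0.999204.
East component: ΔE = −sin λ·ΔX + cos λ·ΔY = −(-0.039896)(205.7) + (0.999204)(237.2) = 245.22 m.
1° of latitude spans 111200 m; at latitude φ, 1° of longitude spans that × cos φ = 68205.2 m, so Δλ = 245.22 / 68205.2 × 3600 = 12.943″.

Δλ = 12.9″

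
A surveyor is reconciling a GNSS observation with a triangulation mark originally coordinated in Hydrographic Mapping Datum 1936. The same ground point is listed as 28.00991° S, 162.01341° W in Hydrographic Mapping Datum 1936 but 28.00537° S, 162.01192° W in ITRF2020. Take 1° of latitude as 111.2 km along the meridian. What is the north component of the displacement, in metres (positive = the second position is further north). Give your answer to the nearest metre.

Δφ = -28.00537° − -28.00991° = +0.00454°; Δλ = -162.01192° − -162.01341° = +0.00149°.
ΔN = Δφ × 111200 = 504.8 m; ΔE = Δλ × 111200 × cos(-28.00991°) = +0.00149 × 111200 × 0.882866 = 146.3 m.

ΔN = 505 m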